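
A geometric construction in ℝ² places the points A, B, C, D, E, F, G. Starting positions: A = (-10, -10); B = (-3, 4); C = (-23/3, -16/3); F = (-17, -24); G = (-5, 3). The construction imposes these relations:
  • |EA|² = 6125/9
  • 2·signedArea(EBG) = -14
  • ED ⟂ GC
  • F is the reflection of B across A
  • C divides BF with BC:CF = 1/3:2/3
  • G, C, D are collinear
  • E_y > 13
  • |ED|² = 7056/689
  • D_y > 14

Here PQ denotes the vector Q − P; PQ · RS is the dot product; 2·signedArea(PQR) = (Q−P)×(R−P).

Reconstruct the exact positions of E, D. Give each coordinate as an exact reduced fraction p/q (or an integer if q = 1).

1. E_x = 5/3  [line 1·x + -2·y + 25 = 0 ∩ |EA|² = 6125/9]
2. E_y = 40/3  [line 1·x + -2·y + 25 = 0 ∩ |EA|² = 6125/9]
   → E = (5/3, 40/3)
3. D_x = -2855/2067  [G, C, D are collinear ∩ ED ⟂ GC]
4. D_y = 29576/2067  [G, C, D are collinear ∩ ED ⟂ GC]
   → D = (-2855/2067, 29576/2067)

D = (-2855/2067, 29576/2067)
E = (5/3, 40/3)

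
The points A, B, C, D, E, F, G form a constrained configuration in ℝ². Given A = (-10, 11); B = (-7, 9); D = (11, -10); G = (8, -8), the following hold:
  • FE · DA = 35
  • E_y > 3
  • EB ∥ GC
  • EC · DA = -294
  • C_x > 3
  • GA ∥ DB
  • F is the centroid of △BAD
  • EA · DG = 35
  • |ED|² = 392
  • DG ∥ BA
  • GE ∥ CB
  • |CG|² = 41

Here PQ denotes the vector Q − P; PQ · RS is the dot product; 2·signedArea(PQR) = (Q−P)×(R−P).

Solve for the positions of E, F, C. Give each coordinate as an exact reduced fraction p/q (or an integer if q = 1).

1. E_x = -3  [line 3·x + -2·y + 17 = 0 ∩ |ED|² = 392]
2. E_y = 4  [line 3·x + -2·y + 17 = 0 ∩ |ED|² = 392]
   → E = (-3, 4)
3. F_x = -2  [F is the centroid of △BAD]
4. F_y = 10/3  [F is the centroid of △BAD]
   → F = (-2, 10/3)
5. C_x = 4  [GE ∥ CB ∩ EB ∥ GC]
6. C_y = -3  [GE ∥ CB ∩ EB ∥ GC]
   → C = (4, -3)

C = (4, -3)
E = (-3, 4)
F = (-2, 10/3)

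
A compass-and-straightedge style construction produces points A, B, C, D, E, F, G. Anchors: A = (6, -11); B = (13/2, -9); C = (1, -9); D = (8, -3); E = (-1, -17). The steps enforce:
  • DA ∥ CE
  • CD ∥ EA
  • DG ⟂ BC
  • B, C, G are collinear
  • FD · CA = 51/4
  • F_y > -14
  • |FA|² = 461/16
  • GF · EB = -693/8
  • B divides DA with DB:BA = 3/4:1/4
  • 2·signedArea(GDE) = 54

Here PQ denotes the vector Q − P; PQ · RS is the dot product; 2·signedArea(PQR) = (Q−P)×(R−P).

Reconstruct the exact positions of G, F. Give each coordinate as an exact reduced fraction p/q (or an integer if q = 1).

1. G_x = 8  [B, C, G are collinear ∩ DG ⟂ BC]
2. G_y = -9  [B, C, G are collinear ∩ DG ⟂ BC]
   → G = (8, -9)
3. F_x = 5/4  [FD · CA = 51/4 ∩ GF · EB = -693/8]
4. F_y = -27/2  [FD · CA = 51/4 ∩ GF · EB = -693/8]
   → F = (5/4, -27/2)

F = (5/4, -27/2)
G = (8, -9)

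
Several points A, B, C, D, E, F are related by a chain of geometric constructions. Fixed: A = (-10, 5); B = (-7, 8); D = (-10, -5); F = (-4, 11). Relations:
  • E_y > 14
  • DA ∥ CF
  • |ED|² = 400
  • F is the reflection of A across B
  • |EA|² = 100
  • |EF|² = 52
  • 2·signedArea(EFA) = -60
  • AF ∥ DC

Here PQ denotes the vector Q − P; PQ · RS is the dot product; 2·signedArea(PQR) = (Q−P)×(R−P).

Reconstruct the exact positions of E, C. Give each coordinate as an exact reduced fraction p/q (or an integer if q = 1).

1. E_x = -10  [line 6·x + -6·y + 150 = 0 ∩ |ED|² = 400]
2. E_y = 15  [line 6·x + -6·y + 150 = 0 ∩ |ED|² = 400]
   → E = (-10, 15)
3. C_x = -4  [DA ∥ CF ∩ AF ∥ DC]
4. C_y = 1  [DA ∥ CF ∩ AF ∥ DC]
   → C = (-4, 1)

C = (-4, 1)
E = (-10, 15)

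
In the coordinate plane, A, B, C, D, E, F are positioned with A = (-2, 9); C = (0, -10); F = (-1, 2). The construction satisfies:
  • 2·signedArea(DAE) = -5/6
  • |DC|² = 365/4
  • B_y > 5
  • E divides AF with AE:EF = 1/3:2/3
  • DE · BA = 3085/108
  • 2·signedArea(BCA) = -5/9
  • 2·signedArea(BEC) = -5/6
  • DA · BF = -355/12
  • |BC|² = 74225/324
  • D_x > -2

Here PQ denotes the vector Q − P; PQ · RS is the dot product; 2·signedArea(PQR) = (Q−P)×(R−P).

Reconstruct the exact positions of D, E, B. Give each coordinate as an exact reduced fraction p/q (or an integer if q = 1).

B = (-14/9, 91/18)
D = (-1, -1/2)
E = (-5/3, 20/3)

1. E_x = -5/3  [E divides AF with AE:EF = 1/3:2/3]
2. E_y = 20/3  [E divides AF with AE:EF = 1/3:2/3]
   → E = (-5/3, 20/3)
3. B_x = -14/9  [2·signedArea(BEC) = -5/6 ∩ 2·signedArea(BCA) = -5/9]
4. B_y = 91/18  [2·signedArea(BEC) = -5/6 ∩ 2·signedArea(BCA) = -5/9]
   → B = (-14/9, 91/18)
5. D_x = -1  [DE · BA = 3085/108 ∩ DA · BF = -355/12]
6. D_y = -1/2  [DE · BA = 3085/108 ∩ DA · BF = -355/12]
   → D = (-1, -1/2)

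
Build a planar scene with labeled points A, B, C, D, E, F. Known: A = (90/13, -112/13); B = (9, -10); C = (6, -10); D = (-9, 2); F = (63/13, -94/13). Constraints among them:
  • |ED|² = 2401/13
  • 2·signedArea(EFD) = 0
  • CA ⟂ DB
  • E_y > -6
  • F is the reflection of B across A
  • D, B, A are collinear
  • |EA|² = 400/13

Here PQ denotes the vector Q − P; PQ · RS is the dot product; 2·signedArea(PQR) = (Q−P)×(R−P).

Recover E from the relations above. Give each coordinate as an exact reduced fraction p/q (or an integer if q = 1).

1. E_x = 30/13  [line -120/13·x + -180/13·y + -720/13 = 0 ∩ |EA|² = 400/13]
2. E_y = -72/13  [line -120/13·x + -180/13·y + -720/13 = 0 ∩ |EA|² = 400/13]
   → E = (30/13, -72/13)

E = (30/13, -72/13)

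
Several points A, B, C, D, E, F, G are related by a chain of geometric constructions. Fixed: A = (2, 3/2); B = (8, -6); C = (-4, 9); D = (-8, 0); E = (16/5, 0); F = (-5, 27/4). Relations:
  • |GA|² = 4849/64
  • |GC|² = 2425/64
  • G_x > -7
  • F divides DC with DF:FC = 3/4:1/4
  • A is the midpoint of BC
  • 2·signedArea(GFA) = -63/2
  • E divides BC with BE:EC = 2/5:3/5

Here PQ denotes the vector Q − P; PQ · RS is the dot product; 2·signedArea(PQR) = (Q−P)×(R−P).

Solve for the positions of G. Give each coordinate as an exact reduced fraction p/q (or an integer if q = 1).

G = (-13/2, 27/8)

1. G_x = -13/2  [line 21/4·x + 7·y + 21/2 = 0 ∩ |GC|² = 2425/64]
2. G_y = 27/8  [line 21/4·x + 7·y + 21/2 = 0 ∩ |GC|² = 2425/64]
   → G = (-13/2, 27/8)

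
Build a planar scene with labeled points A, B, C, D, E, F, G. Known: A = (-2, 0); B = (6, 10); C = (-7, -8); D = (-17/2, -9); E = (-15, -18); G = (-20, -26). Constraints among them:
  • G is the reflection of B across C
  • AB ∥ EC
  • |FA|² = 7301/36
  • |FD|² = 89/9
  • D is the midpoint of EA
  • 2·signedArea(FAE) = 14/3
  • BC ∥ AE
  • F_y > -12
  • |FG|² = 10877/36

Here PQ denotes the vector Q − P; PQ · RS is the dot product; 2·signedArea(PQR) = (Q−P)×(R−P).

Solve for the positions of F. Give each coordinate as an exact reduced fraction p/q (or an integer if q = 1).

1. F_x = -61/6  [line 18·x + -13·y + 94/3 = 0 ∩ |FG|² = 10877/36]
2. F_y = -35/3  [line 18·x + -13·y + 94/3 = 0 ∩ |FG|² = 10877/36]
   → F = (-61/6, -35/3)

F = (-61/6, -35/3)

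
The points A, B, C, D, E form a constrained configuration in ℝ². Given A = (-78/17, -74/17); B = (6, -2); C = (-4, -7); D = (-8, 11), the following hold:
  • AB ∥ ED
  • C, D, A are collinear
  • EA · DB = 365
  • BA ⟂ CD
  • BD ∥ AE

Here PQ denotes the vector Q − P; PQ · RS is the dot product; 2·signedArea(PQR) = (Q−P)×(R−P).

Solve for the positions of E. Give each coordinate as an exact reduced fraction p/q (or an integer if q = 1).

1. E_x = -316/17  [AB ∥ ED ∩ BD ∥ AE]
2. E_y = 147/17  [AB ∥ ED ∩ BD ∥ AE]
   → E = (-316/17, 147/17)

E = (-316/17, 147/17)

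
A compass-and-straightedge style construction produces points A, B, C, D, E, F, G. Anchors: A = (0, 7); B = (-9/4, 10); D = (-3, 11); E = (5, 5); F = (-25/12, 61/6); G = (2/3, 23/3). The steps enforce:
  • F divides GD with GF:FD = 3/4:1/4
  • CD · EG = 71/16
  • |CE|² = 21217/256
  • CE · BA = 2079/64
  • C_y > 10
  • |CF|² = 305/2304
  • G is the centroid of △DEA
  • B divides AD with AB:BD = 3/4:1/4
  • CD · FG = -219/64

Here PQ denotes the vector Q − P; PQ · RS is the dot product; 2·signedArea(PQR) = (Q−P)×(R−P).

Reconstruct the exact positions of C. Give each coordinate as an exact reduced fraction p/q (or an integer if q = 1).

C = (-39/16, 41/4)

1. C_x = -39/16  [CD · EG = 71/16 ∩ CE · BA = 2079/64]
2. C_y = 41/4  [CD · EG = 71/16 ∩ CE · BA = 2079/64]
   → C = (-39/16, 41/4)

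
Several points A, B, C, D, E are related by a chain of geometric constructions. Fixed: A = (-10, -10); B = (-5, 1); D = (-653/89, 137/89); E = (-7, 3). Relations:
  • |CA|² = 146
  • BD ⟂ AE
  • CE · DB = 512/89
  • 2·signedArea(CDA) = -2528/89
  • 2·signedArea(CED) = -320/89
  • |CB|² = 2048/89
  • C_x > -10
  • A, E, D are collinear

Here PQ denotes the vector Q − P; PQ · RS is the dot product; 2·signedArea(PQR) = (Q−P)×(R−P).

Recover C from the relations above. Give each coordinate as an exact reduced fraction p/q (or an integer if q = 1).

1. C_x = -861/89  [line -208/89·x + 48/89·y + -2112/89 = 0 ∩ |CA|² = 146]
2. C_y = 185/89  [line -208/89·x + 48/89·y + -2112/89 = 0 ∩ |CA|² = 146]
   → C = (-861/89, 185/89)

C = (-861/89, 185/89)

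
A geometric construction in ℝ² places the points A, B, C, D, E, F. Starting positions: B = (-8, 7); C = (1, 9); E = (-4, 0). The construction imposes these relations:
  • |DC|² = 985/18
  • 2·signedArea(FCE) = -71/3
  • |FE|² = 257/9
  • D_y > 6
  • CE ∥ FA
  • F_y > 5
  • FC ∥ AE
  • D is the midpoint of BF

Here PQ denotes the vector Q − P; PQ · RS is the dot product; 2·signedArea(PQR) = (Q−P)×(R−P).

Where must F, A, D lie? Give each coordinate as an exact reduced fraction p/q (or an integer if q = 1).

1. F_x = -11/3  [line 9·x + -5·y + 179/3 = 0 ∩ |FE|² = 257/9]
2. F_y = 16/3  [line 9·x + -5·y + 179/3 = 0 ∩ |FE|² = 257/9]
   → F = (-11/3, 16/3)
3. A_x = -26/3  [FC ∥ AE ∩ CE ∥ FA]
4. A_y = -11/3  [FC ∥ AE ∩ CE ∥ FA]
   → A = (-26/3, -11/3)
5. D_x = -35/6  [D is the midpoint of BF]
6. D_y = 37/6  [D is the midpoint of BF]
   → D = (-35/6, 37/6)

A = (-26/3, -11/3)
D = (-35/6, 37/6)
F = (-11/3, 16/3)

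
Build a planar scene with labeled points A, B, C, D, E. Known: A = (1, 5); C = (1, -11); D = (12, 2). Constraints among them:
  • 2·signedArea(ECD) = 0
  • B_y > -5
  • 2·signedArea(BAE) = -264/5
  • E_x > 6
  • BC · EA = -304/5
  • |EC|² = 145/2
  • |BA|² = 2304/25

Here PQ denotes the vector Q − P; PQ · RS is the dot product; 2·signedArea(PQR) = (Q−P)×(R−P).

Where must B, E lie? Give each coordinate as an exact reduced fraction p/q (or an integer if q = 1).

B = (1, -23/5)
E = (13/2, -9/2)

1. E_x = 13/2  [line -13·x + 11·y + 134 = 0 ∩ |EC|² = 145/2]
2. E_y = -9/2  [line -13·x + 11·y + 134 = 0 ∩ |EC|² = 145/2]
   → E = (13/2, -9/2)
3. B_x = 1  [2·signedArea(BAE) = -264/5 ∩ BC · EA = -304/5]
4. B_y = -23/5  [2·signedArea(BAE) = -264/5 ∩ BC · EA = -304/5]
   → B = (1, -23/5)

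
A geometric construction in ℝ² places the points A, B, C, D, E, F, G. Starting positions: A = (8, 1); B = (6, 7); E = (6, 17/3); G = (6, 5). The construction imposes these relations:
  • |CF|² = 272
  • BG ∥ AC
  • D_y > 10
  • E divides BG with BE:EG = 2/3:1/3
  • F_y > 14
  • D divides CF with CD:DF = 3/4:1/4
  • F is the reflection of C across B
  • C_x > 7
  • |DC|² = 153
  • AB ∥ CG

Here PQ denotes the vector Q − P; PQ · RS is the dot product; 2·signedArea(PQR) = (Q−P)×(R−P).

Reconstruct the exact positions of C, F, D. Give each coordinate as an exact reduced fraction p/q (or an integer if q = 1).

1. C_x = 8  [AB ∥ CG ∩ BG ∥ AC]
2. C_y = -1  [AB ∥ CG ∩ BG ∥ AC]
   → C = (8, -1)
3. F_x = 4  [F is the reflection of C across B]
4. F_y = 15  [F is the reflection of C across B]
   → F = (4, 15)
5. D_x = 5  [D divides CF with CD:DF = 3/4:1/4]
6. D_y = 11  [D divides CF with CD:DF = 3/4:1/4]
   → D = (5, 11)

C = (8, -1)
D = (5, 11)
F = (4, 15)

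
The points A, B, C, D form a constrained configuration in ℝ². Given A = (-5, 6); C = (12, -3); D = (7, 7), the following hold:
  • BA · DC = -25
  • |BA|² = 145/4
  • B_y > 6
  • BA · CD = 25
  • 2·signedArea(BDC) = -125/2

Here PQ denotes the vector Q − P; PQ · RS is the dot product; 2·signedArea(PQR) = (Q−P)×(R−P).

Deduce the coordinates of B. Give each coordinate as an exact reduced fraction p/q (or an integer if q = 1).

1. B_x = 1  [BA · DC = -25 ∩ 2·signedArea(BDC) = -125/2]
2. B_y = 13/2  [BA · DC = -25 ∩ 2·signedArea(BDC) = -125/2]
   → B = (1, 13/2)

B = (1, 13/2)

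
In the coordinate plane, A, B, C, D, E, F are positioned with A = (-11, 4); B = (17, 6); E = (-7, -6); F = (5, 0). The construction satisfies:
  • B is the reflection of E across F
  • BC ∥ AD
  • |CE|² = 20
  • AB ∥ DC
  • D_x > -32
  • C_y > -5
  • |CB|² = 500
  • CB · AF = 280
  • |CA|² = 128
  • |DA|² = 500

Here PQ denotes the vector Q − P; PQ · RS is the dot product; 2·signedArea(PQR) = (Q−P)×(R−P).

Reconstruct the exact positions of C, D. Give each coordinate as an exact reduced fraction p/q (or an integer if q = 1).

C = (-3, -4)
D = (-31, -6)

1. C_x = -3  [line -16·x + 4·y + -32 = 0 ∩ |CE|² = 20]
2. C_y = -4  [line -16·x + 4·y + -32 = 0 ∩ |CE|² = 20]
   → C = (-3, -4)
3. D_x = -31  [AB ∥ DC ∩ BC ∥ AD]
4. D_y = -6  [AB ∥ DC ∩ BC ∥ AD]
   → D = (-31, -6)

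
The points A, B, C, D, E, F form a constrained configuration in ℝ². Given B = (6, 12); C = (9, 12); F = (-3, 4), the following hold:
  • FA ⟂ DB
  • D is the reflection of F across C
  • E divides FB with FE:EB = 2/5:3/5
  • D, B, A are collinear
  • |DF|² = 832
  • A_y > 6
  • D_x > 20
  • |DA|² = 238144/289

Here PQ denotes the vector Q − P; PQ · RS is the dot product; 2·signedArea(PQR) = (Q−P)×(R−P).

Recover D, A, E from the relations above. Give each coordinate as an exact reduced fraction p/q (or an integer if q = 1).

A = (-1251/289, 1876/289)
D = (21, 20)
E = (3/5, 36/5)

1. D_x = 21  [D is the reflection of F across C]
2. D_y = 20  [D is the reflection of F across C]
   → D = (21, 20)
3. A_x = -1251/289  [D, B, A are collinear ∩ FA ⟂ DB]
4. A_y = 1876/289  [D, B, A are collinear ∩ FA ⟂ DB]
   → A = (-1251/289, 1876/289)
5. E_x = 3/5  [E divides FB with FE:EB = 2/5:3/5]
6. E_y = 36/5  [E divides FB with FE:EB = 2/5:3/5]
   → E = (3/5, 36/5)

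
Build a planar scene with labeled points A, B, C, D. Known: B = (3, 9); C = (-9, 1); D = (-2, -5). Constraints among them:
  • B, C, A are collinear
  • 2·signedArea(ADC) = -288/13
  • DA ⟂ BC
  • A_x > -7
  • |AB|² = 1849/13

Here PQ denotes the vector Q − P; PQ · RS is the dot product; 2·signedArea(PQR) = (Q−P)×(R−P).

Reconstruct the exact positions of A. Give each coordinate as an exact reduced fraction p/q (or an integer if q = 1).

1. A_x = -90/13  [B, C, A are collinear ∩ DA ⟂ BC]
2. A_y = 31/13  [B, C, A are collinear ∩ DA ⟂ BC]
   → A = (-90/13, 31/13)

A = (-90/13, 31/13)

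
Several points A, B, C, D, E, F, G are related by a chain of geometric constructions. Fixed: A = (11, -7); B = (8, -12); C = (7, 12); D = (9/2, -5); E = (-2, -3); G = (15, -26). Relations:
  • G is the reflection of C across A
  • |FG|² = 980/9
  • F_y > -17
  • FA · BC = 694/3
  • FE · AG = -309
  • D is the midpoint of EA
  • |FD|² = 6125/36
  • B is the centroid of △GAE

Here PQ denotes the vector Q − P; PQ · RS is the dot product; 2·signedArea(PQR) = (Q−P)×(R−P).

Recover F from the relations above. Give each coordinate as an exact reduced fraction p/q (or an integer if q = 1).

F = (31/3, -50/3)

1. F_x = 31/3  [FA · BC = 694/3 ∩ FE · AG = -309]
2. F_y = -50/3  [FA · BC = 694/3 ∩ FE · AG = -309]
   → F = (31/3, -50/3)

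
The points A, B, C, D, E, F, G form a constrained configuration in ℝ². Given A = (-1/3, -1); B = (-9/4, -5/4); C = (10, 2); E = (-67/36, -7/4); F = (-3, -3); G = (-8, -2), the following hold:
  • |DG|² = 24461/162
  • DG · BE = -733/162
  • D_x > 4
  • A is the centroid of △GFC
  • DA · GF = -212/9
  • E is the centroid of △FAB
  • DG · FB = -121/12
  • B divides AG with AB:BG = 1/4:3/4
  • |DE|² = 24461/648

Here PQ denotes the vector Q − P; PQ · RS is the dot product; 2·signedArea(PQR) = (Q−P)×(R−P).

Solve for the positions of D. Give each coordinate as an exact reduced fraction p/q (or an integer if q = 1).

1. D_x = 77/18  [DG · FB = -121/12 ∩ DA · GF = -212/9]
2. D_y = -3/2  [DG · FB = -121/12 ∩ DA · GF = -212/9]
   → D = (77/18, -3/2)

D = (77/18, -3/2)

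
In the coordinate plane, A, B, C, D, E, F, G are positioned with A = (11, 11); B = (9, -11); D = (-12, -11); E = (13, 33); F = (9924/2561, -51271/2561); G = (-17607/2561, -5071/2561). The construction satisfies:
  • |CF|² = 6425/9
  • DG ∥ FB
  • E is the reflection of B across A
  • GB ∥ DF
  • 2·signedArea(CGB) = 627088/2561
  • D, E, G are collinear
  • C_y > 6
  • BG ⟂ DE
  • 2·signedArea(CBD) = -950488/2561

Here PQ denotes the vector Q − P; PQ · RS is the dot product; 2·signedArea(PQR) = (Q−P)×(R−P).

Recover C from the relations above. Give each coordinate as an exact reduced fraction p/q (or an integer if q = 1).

C = (38735/7683, 51271/7683)

1. C_x = 38735/7683  [2·signedArea(CBD) = -950488/2561 ∩ 2·signedArea(CGB) = 627088/2561]
2. C_y = 51271/7683  [2·signedArea(CBD) = -950488/2561 ∩ 2·signedArea(CGB) = 627088/2561]
   → C = (38735/7683, 51271/7683)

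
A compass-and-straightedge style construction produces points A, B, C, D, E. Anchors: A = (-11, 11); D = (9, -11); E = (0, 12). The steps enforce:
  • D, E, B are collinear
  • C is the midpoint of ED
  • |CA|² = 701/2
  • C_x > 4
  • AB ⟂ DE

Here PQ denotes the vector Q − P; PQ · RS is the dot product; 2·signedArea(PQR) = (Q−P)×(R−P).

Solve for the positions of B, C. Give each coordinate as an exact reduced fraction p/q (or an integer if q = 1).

B = (-342/305, 4534/305)
C = (9/2, 1/2)

1. B_x = -342/305  [D, E, B are collinear ∩ AB ⟂ DE]
2. B_y = 4534/305  [D, E, B are collinear ∩ AB ⟂ DE]
   → B = (-342/305, 4534/305)
3. C_x = 9/2  [C is the midpoint of ED]
4. C_y = 1/2  [C is the midpoint of ED]
   → C = (9/2, 1/2)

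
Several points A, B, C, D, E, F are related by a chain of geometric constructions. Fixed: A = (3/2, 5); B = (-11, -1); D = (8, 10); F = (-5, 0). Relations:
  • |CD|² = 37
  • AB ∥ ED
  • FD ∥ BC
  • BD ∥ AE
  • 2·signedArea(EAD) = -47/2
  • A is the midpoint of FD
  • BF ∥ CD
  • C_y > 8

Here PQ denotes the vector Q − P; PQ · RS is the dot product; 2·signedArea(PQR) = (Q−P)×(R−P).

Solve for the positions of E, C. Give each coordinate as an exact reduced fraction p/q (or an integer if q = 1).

C = (2, 9)
E = (41/2, 16)

1. E_x = 41/2  [AB ∥ ED ∩ BD ∥ AE]
2. E_y = 16  [AB ∥ ED ∩ BD ∥ AE]
   → E = (41/2, 16)
3. C_x = 2  [BF ∥ CD ∩ FD ∥ BC]
4. C_y = 9  [BF ∥ CD ∩ FD ∥ BC]
   → C = (2, 9)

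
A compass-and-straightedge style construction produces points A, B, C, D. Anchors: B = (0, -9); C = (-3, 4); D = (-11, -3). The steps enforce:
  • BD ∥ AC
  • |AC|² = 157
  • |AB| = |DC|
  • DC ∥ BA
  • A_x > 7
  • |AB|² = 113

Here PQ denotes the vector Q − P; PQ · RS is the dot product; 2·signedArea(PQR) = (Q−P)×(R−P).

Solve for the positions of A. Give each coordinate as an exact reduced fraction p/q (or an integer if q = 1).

1. A_x = 8  [BD ∥ AC ∩ DC ∥ BA]
2. A_y = -2  [BD ∥ AC ∩ DC ∥ BA]
   → A = (8, -2)

A = (8, -2)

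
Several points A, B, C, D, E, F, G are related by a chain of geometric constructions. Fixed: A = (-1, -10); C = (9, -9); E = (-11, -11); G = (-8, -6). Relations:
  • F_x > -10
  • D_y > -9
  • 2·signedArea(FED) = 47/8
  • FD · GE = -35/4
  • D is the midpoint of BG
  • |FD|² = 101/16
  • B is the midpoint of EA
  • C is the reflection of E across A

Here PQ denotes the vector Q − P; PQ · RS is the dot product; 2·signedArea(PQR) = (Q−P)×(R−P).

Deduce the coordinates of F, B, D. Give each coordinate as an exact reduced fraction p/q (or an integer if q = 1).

B = (-6, -21/2)
D = (-7, -33/4)
F = (-19/2, -17/2)

1. B_x = -6  [B is the midpoint of EA]
2. B_y = -21/2  [B is the midpoint of EA]
   → B = (-6, -21/2)
3. D_x = -7  [D is the midpoint of BG]
4. D_y = -33/4  [D is the midpoint of BG]
   → D = (-7, -33/4)
5. F_x = -19/2  [FD · GE = -35/4 ∩ 2·signedArea(FED) = 47/8]
6. F_y = -17/2  [FD · GE = -35/4 ∩ 2·signedArea(FED) = 47/8]
   → F = (-19/2, -17/2)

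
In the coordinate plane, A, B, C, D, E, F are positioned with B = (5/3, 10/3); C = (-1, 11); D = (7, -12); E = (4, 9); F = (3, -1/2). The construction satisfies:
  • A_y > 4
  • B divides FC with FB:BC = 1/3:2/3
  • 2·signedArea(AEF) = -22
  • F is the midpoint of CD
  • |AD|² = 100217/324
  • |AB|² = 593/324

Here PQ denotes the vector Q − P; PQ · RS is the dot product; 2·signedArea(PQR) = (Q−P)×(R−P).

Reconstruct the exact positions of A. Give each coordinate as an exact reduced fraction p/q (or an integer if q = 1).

A = (11/9, 83/18)

1. A_x = 11/9  [line 19/2·x + -1·y + -7 = 0 ∩ |AD|² = 100217/324]
2. A_y = 83/18  [line 19/2·x + -1·y + -7 = 0 ∩ |AD|² = 100217/324]
   → A = (11/9, 83/18)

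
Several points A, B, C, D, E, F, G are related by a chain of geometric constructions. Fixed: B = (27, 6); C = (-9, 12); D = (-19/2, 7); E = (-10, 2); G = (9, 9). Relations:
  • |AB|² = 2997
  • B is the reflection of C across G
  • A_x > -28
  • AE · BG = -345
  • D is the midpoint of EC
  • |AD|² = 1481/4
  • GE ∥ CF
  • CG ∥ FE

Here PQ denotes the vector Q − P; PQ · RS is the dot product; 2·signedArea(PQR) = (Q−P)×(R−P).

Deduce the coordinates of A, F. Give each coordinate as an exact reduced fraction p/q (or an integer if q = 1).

1. A_x = -27  [line 18·x + -3·y + 531 = 0 ∩ |AD|² = 1481/4]
2. A_y = 15  [line 18·x + -3·y + 531 = 0 ∩ |AD|² = 1481/4]
   → A = (-27, 15)
3. F_x = -28  [CG ∥ FE ∩ GE ∥ CF]
4. F_y = 5  [CG ∥ FE ∩ GE ∥ CF]
   → F = (-28, 5)

A = (-27, 15)
F = (-28, 5)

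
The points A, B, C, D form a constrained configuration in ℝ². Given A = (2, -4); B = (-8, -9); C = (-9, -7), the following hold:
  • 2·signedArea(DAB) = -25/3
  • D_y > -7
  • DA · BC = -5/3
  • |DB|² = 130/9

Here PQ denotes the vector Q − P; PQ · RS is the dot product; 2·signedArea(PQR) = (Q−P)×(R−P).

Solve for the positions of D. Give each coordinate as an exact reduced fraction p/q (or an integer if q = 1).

D = (-5, -20/3)

1. D_x = -5  [line 1·x + -2·y + -25/3 = 0 ∩ |DB|² = 130/9]
2. D_y = -20/3  [line 1·x + -2·y + -25/3 = 0 ∩ |DB|² = 130/9]
   → D = (-5, -20/3)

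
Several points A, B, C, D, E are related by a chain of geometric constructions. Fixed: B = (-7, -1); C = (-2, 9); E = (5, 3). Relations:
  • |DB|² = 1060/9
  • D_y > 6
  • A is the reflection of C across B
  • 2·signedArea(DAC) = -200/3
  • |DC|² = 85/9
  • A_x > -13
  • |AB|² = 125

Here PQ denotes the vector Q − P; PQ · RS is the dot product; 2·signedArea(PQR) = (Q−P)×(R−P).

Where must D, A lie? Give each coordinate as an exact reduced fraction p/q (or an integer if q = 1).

A = (-12, -11)
D = (1/3, 7)

1. A_x = -12  [A is the reflection of C across B]
2. A_y = -11  [A is the reflection of C across B]
   → A = (-12, -11)
3. D_x = 1/3  [line -20·x + 10·y + -190/3 = 0 ∩ |DB|² = 1060/9]
4. D_y = 7  [line -20·x + 10·y + -190/3 = 0 ∩ |DB|² = 1060/9]
   → D = (1/3, 7)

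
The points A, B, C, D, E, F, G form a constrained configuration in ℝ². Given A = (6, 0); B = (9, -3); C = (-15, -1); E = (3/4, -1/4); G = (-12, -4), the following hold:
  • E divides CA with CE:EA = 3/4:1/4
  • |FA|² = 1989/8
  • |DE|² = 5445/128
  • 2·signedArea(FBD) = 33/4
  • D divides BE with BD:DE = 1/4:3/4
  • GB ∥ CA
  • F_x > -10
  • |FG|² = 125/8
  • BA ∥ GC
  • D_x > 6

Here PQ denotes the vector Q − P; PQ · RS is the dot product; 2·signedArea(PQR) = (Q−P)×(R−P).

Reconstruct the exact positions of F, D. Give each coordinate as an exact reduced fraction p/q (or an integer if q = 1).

D = (111/16, -37/16)
F = (-39/4, -3/4)

1. D_x = 111/16  [D divides BE with BD:DE = 1/4:3/4]
2. D_y = -37/16  [D divides BE with BD:DE = 1/4:3/4]
   → D = (111/16, -37/16)
3. F_x = -39/4  [line -11/16·x + -33/16·y + -33/4 = 0 ∩ |FG|² = 125/8]
4. F_y = -3/4  [line -11/16·x + -33/16·y + -33/4 = 0 ∩ |FG|² = 125/8]
   → F = (-39/4, -3/4)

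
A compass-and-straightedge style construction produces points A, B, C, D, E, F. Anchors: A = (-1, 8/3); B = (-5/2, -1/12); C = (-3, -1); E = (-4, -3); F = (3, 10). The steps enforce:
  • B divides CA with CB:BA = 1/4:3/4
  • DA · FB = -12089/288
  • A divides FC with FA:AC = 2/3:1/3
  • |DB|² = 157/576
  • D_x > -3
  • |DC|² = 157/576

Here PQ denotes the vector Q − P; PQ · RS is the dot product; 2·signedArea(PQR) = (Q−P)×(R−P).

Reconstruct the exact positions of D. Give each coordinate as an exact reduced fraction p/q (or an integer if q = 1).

1. D_x = -11/4  [line 11/2·x + 121/12·y + 5929/288 = 0 ∩ |DC|² = 157/576]
2. D_y = -13/24  [line 11/2·x + 121/12·y + 5929/288 = 0 ∩ |DC|² = 157/576]
   → D = (-11/4, -13/24)

D = (-11/4, -13/24)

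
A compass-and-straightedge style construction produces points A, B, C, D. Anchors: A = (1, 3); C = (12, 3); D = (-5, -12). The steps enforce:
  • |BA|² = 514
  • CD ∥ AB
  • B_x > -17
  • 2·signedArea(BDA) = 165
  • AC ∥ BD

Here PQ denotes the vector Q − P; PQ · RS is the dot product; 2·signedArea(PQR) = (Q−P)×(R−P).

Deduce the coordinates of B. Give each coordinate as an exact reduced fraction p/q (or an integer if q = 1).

B = (-16, -12)

1. B_x = -16  [AC ∥ BD ∩ CD ∥ AB]
2. B_y = -12  [AC ∥ BD ∩ CD ∥ AB]
   → B = (-16, -12)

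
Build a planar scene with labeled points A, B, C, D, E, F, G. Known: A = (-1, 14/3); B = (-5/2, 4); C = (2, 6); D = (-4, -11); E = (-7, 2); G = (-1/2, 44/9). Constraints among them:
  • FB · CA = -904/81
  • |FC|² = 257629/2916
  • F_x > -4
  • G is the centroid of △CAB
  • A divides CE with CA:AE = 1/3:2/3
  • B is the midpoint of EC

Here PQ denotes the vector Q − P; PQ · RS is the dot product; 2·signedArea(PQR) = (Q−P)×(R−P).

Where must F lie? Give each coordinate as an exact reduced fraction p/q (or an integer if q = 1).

F = (-23/6, -37/27)

1. F_x = -23/6  [line 3·x + 4/3·y + 2159/162 = 0 ∩ |FC|² = 257629/2916]
2. F_y = -37/27  [line 3·x + 4/3·y + 2159/162 = 0 ∩ |FC|² = 257629/2916]
   → F = (-23/6, -37/27)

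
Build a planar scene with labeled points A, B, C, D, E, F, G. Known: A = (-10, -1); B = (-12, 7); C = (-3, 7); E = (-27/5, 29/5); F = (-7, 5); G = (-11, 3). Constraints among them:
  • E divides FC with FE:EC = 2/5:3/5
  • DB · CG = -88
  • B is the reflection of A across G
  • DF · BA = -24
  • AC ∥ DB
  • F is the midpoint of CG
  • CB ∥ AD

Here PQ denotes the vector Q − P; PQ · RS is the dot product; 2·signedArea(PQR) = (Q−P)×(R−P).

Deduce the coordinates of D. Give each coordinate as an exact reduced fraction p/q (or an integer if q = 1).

1. D_x = -19  [AC ∥ DB ∩ CB ∥ AD]
2. D_y = -1  [AC ∥ DB ∩ CB ∥ AD]
   → D = (-19, -1)

D = (-19, -1)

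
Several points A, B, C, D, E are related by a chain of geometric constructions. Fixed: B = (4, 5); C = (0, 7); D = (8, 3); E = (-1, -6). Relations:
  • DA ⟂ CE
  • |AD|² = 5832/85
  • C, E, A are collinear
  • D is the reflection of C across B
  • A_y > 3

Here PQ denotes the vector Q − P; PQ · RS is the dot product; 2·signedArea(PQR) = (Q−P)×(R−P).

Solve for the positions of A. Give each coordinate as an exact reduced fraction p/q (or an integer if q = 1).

A = (-22/85, 309/85)

1. A_x = -22/85  [C, E, A are collinear ∩ DA ⟂ CE]
2. A_y = 309/85  [C, E, A are collinear ∩ DA ⟂ CE]
   → A = (-22/85, 309/85)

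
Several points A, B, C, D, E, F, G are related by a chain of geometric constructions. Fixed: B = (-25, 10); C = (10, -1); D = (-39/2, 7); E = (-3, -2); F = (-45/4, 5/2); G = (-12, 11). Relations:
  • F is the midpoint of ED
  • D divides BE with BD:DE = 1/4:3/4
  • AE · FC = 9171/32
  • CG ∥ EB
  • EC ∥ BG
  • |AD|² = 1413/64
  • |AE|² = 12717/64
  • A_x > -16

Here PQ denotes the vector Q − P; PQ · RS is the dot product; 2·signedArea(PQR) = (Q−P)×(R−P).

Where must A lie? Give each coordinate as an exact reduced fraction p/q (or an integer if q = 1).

A = (-123/8, 19/4)

1. A_x = -123/8  [line -85/4·x + 7/2·y + -10987/32 = 0 ∩ |AE|² = 12717/64]
2. A_y = 19/4  [line -85/4·x + 7/2·y + -10987/32 = 0 ∩ |AE|² = 12717/64]
   → A = (-123/8, 19/4)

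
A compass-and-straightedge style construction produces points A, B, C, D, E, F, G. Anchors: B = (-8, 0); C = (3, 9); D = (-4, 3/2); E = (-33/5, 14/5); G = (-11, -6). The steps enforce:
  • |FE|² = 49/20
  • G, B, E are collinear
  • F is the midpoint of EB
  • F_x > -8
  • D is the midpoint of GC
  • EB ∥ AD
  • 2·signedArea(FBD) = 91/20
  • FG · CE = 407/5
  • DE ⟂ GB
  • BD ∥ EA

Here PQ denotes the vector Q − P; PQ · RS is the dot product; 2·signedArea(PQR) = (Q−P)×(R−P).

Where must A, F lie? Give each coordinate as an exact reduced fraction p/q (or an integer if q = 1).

1. A_x = -13/5  [EB ∥ AD ∩ BD ∥ EA]
2. A_y = 43/10  [EB ∥ AD ∩ BD ∥ EA]
   → A = (-13/5, 43/10)
3. F_x = -73/10  [F is the midpoint of EB]
4. F_y = 7/5  [F is the midpoint of EB]
   → F = (-73/10, 7/5)

A = (-13/5, 43/10)
F = (-73/10, 7/5)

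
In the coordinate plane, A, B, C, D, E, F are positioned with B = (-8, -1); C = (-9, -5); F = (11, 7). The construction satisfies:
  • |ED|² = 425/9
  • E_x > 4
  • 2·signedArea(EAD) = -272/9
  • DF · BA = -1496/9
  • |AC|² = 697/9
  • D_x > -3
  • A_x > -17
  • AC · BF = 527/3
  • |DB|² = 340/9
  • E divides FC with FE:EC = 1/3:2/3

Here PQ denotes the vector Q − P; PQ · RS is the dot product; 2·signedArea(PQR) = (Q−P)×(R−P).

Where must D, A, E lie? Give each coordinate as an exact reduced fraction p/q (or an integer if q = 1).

A = (-16, -31/3)
D = (-2, 1/3)
E = (13/3, 3)

1. A_x = -16  [line -19·x + -8·y + -1160/3 = 0 ∩ |AC|² = 697/9]
2. A_y = -31/3  [line -19·x + -8·y + -1160/3 = 0 ∩ |AC|² = 697/9]
   → A = (-16, -31/3)
3. E_x = 13/3  [E divides FC with FE:EC = 1/3:2/3]
4. E_y = 3  [E divides FC with FE:EC = 1/3:2/3]
   → E = (13/3, 3)
5. D_x = -2  [DF · BA = -1496/9 ∩ 2·signedArea(EAD) = -272/9]
6. D_y = 1/3  [DF · BA = -1496/9 ∩ 2·signedArea(EAD) = -272/9]
   → D = (-2, 1/3)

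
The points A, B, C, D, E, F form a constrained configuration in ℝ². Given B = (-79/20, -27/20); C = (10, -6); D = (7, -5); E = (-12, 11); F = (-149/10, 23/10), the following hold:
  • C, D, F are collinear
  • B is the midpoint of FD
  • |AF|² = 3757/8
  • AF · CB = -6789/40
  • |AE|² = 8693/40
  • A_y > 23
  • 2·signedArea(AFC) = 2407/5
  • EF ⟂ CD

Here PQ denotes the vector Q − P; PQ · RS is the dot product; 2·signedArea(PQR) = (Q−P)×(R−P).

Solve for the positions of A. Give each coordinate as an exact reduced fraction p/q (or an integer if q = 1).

1. A_x = -401/20  [AF · CB = -6789/40 ∩ 2·signedArea(AFC) = 2407/5]
2. A_y = 467/20  [AF · CB = -6789/40 ∩ 2·signedArea(AFC) = 2407/5]
   → A = (-401/20, 467/20)

A = (-401/20, 467/20)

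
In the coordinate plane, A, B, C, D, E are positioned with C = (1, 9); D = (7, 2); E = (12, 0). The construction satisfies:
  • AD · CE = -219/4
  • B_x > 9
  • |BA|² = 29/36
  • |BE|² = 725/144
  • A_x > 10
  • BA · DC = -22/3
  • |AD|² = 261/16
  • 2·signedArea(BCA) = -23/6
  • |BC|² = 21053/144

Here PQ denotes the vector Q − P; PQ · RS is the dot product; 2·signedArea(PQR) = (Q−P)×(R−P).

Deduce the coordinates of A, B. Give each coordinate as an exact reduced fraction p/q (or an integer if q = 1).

1. A_x = 43/4  [line -11·x + 9·y + 455/4 = 0 ∩ |AD|² = 261/16]
2. A_y = 1/2  [line -11·x + 9·y + 455/4 = 0 ∩ |AD|² = 261/16]
   → A = (43/4, 1/2)
3. B_x = 119/12  [2·signedArea(BCA) = -23/6 ∩ BA · DC = -22/3]
4. B_y = 5/6  [2·signedArea(BCA) = -23/6 ∩ BA · DC = -22/3]
   → B = (119/12, 5/6)

A = (43/4, 1/2)
B = (119/12, 5/6)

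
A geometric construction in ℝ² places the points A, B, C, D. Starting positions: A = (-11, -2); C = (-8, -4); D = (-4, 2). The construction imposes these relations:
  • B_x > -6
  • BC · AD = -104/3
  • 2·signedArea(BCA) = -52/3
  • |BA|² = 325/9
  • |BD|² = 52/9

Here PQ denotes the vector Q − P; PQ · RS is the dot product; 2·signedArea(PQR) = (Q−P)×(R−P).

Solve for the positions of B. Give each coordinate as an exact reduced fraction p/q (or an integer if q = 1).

1. B_x = -16/3  [2·signedArea(BCA) = -52/3 ∩ BC · AD = -104/3]
2. B_y = 0  [2·signedArea(BCA) = -52/3 ∩ BC · AD = -104/3]
   → B = (-16/3, 0)

B = (-16/3, 0)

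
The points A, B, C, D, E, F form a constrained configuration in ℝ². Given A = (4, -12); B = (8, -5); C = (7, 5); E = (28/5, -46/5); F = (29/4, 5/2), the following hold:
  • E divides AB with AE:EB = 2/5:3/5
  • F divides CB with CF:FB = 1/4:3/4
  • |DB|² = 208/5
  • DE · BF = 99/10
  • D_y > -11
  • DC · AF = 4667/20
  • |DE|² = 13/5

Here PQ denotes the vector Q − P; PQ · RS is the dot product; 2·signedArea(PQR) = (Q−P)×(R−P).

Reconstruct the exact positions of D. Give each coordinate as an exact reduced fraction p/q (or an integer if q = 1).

1. D_x = 24/5  [DE · BF = 99/10 ∩ DC · AF = 4667/20]
2. D_y = -53/5  [DE · BF = 99/10 ∩ DC · AF = 4667/20]
   → D = (24/5, -53/5)

D = (24/5, -53/5)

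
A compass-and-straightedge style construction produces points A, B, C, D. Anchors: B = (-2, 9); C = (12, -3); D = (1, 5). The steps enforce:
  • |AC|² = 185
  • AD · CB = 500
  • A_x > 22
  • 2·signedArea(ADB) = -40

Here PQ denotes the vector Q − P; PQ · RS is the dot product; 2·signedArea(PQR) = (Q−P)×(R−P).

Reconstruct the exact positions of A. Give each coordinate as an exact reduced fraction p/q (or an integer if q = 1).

1. A_x = 23  [2·signedArea(ADB) = -40 ∩ AD · CB = 500]
2. A_y = -11  [2·signedArea(ADB) = -40 ∩ AD · CB = 500]
   → A = (23, -11)

A = (23, -11)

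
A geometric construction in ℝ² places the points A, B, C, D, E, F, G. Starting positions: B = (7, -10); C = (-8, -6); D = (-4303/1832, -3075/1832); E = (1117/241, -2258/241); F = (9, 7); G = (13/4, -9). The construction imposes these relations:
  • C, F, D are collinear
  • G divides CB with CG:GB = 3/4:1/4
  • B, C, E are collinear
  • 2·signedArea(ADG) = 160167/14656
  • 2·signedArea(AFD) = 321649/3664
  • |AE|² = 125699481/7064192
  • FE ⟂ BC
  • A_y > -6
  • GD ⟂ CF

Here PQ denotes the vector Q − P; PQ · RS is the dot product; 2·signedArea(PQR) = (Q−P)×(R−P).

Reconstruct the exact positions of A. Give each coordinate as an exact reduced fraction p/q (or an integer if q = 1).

A = (8521/3664, -21395/3664)

1. A_x = 8521/3664  [2·signedArea(AFD) = 321649/3664 ∩ 2·signedArea(ADG) = 160167/14656]
2. A_y = -21395/3664  [2·signedArea(AFD) = 321649/3664 ∩ 2·signedArea(ADG) = 160167/14656]
   → A = (8521/3664, -21395/3664)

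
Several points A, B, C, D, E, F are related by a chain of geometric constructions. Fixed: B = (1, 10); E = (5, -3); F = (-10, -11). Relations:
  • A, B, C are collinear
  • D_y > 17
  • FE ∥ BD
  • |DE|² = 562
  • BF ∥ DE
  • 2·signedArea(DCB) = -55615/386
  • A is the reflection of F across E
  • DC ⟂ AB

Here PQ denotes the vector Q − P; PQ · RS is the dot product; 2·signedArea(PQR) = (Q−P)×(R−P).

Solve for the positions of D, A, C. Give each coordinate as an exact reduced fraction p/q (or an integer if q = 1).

1. D_x = 16  [BF ∥ DE ∩ FE ∥ BD]
2. D_y = 18  [BF ∥ DE ∩ FE ∥ BD]
   → D = (16, 18)
3. A_x = 20  [A is the reflection of F across E]
4. A_y = 5  [A is the reflection of F across E]
   → A = (20, 5)
5. C_x = 5041/386  [A, B, C are collinear ∩ DC ⟂ AB]
6. C_y = 2635/386  [A, B, C are collinear ∩ DC ⟂ AB]
   → C = (5041/386, 2635/386)

A = (20, 5)
C = (5041/386, 2635/386)
D = (16, 18)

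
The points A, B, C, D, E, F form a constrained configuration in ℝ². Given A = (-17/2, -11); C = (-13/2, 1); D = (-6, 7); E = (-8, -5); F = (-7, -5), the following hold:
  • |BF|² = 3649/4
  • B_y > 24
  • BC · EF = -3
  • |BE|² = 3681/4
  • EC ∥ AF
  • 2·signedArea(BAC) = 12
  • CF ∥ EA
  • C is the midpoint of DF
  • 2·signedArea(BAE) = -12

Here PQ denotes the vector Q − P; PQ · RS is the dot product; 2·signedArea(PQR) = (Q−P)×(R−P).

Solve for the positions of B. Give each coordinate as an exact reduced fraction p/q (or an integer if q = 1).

B = (-7/2, 25)

1. B_x = -7/2  [2·signedArea(BAE) = -12 ∩ 2·signedArea(BAC) = 12]
2. B_y = 25  [2·signedArea(BAE) = -12 ∩ 2·signedArea(BAC) = 12]
   → B = (-7/2, 25)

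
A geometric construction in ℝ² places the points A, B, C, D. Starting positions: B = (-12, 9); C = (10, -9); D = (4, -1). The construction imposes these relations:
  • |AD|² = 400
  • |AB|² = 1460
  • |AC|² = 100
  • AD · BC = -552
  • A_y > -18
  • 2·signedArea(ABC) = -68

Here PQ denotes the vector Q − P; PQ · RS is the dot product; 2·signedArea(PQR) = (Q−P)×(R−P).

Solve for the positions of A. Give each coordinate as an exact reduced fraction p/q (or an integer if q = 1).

A = (16, -17)

1. A_x = 16  [AD · BC = -552 ∩ 2·signedArea(ABC) = -68]
2. A_y = -17  [AD · BC = -552 ∩ 2·signedArea(ABC) = -68]
   → A = (16, -17)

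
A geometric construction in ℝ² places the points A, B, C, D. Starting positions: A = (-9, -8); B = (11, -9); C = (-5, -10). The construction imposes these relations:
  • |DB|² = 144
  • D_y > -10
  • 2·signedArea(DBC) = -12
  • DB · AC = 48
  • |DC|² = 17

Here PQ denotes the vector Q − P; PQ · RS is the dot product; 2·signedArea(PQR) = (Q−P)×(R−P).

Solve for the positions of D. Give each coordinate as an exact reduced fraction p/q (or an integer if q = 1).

D = (-1, -9)

1. D_x = -1  [DB · AC = 48 ∩ 2·signedArea(DBC) = -12]
2. D_y = -9  [DB · AC = 48 ∩ 2·signedArea(DBC) = -12]
   → D = (-1, -9)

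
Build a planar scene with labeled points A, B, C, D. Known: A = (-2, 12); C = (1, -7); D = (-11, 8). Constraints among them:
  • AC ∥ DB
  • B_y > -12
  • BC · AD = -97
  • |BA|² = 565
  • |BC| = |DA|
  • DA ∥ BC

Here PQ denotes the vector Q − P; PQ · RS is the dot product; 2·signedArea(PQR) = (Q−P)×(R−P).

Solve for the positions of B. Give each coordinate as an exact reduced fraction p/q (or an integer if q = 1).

1. B_x = -8  [DA ∥ BC ∩ AC ∥ DB]
2. B_y = -11  [DA ∥ BC ∩ AC ∥ DB]
   → B = (-8, -11)

B = (-8, -11)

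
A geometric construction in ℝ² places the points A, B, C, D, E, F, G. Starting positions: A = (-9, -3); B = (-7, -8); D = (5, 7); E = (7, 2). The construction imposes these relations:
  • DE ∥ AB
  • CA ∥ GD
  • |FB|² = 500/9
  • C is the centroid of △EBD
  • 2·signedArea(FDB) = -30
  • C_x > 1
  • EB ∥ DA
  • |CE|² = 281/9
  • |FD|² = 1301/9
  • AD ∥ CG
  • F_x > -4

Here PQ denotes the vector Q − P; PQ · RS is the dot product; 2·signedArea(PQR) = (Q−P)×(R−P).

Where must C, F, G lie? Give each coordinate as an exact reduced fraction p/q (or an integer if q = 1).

1. C_x = 5/3  [C is the centroid of △EBD]
2. C_y = 1/3  [C is the centroid of △EBD]
   → C = (5/3, 1/3)
3. F_x = -11/3  [line 15·x + -12·y + 39 = 0 ∩ |FB|² = 500/9]
4. F_y = -4/3  [line 15·x + -12·y + 39 = 0 ∩ |FB|² = 500/9]
   → F = (-11/3, -4/3)
5. G_x = 47/3  [CA ∥ GD ∩ AD ∥ CG]
6. G_y = 31/3  [CA ∥ GD ∩ AD ∥ CG]
   → G = (47/3, 31/3)

C = (5/3, 1/3)
F = (-11/3, -4/3)
G = (47/3, 31/3)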